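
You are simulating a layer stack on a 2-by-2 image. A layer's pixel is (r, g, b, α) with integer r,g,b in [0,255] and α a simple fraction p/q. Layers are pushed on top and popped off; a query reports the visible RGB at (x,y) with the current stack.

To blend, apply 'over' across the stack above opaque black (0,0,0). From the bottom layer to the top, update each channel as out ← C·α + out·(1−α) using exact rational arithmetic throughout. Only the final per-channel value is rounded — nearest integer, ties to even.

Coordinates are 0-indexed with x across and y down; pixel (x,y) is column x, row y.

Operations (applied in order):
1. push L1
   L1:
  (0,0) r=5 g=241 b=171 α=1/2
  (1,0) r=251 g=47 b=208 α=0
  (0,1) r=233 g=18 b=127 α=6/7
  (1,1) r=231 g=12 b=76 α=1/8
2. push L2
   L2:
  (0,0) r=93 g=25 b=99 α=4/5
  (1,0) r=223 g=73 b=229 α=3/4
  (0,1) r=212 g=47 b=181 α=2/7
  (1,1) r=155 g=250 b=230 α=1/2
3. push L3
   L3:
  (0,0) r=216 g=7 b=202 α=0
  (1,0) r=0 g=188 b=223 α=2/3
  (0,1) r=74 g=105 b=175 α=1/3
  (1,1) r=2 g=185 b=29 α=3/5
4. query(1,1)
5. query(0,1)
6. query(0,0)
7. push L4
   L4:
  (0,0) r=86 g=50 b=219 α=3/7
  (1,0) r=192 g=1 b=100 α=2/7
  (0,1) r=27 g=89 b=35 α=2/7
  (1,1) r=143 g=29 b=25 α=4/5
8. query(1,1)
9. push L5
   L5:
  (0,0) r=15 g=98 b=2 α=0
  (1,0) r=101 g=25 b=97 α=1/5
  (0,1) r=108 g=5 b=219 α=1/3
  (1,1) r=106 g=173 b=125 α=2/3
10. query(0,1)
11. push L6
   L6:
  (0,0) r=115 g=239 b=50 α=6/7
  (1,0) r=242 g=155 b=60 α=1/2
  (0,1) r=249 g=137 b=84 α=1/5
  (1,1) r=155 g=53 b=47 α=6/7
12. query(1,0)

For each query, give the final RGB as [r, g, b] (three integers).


(1,1) stack=L1,L2,L3; from [0,0,0]:
L1 α=1/8: [231/8, 3/2, 19/2]
L2 α=1/2: [1471/16, 503/4, 479/4]
L3 α=3/5: [1519/40, 1613/10, 653/10]
rounded: [38, 161, 65]

query (0,1) [L1,L2,L3] — begin 0,0,0
L1 α=6/7: [1398/7, 108/7, 762/7]
L2 α=2/7: [9958/49, 1198/49, 6344/49]
L3 α=1/3: [23542/147, 7541/147, 21263/147]
= [160, 51, 145]

(0,0) stack=L1,L2,L3; from [0,0,0]:
after L1 α=1/2: [5/2, 241/2, 171/2]
after L2 α=4/5: [749/10, 441/10, 963/10]
after L3 α=0: [749/10, 441/10, 963/10]
rounded: [75, 44, 96]

(1,1) stack=L1,L2,L3,L4; from [0,0,0]:
+L1 (α=1/8) → [231/8, 3/2, 19/2]
+L2 (α=1/2) → [1471/16, 503/4, 479/4]
+L3 (α=3/5) → [1519/40, 1613/10, 653/10]
+L4 (α=4/5) → [24399/200, 2773/50, 1653/50]
→ [122, 55, 33]

(0,1) stack=L1,L2,L3,L4,L5; from [0,0,0]:
L1 α=6/7: [1398/7, 108/7, 762/7]
L2 α=2/7: [9958/49, 1198/49, 6344/49]
L3 α=1/3: [23542/147, 7541/147, 21263/147]
L4 α=2/7: [125648/1029, 63871/1029, 116605/1029]
L5 α=1/3: [362428/3087, 132887/3087, 458561/3087]
= [117, 43, 149]

at x=1,y=0 over L1,L2,L3,L4,L5,L6:
after L1 α=0: [0, 0, 0]
after L2 α=3/4: [669/4, 219/4, 687/4]
after L3 α=2/3: [223/4, 1723/12, 2471/12]
after L4 α=2/7: [2651/28, 8639/84, 14755/84]
after L5 α=1/5: [3358/35, 9164/105, 16792/105]
after L6 α=1/2: [5914/35, 25439/210, 11546/105]
= [169, 121, 110]


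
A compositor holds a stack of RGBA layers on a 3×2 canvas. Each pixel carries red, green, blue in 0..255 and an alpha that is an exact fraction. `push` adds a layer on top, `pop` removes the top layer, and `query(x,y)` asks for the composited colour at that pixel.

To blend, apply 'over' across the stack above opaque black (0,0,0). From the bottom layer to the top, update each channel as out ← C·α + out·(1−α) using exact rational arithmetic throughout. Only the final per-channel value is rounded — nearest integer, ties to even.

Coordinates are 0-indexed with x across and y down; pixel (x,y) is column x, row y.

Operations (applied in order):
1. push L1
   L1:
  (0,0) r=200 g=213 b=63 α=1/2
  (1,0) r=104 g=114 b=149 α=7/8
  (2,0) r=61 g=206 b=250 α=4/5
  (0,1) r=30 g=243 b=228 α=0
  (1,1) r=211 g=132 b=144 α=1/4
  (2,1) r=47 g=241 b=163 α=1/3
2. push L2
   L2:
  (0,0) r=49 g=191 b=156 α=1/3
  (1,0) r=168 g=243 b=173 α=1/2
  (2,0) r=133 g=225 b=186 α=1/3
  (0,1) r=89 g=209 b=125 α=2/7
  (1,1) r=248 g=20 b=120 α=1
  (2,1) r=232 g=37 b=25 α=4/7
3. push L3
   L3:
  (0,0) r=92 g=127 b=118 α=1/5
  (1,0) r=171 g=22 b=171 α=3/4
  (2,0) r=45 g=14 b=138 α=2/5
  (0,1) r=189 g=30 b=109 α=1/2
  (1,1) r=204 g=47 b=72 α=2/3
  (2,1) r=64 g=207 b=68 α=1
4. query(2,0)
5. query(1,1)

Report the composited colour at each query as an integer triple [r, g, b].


query (2,0) [L1,L2,L3] — begin 0,0,0
L1 α=4/5: [244/5, 824/5, 200]
L2 α=1/3: [1153/15, 2773/15, 586/3]
L3 α=2/5: [1603/25, 2913/25, 862/5]
= [64, 117, 172]

query (1,1) [L1,L2,L3] — begin 0,0,0
+L1 (α=1/4) → [211/4, 33, 36]
+L2 (α=1) → [248, 20, 120]
+L3 (α=2/3) → [656/3, 38, 88]
rounded: [219, 38, 88]


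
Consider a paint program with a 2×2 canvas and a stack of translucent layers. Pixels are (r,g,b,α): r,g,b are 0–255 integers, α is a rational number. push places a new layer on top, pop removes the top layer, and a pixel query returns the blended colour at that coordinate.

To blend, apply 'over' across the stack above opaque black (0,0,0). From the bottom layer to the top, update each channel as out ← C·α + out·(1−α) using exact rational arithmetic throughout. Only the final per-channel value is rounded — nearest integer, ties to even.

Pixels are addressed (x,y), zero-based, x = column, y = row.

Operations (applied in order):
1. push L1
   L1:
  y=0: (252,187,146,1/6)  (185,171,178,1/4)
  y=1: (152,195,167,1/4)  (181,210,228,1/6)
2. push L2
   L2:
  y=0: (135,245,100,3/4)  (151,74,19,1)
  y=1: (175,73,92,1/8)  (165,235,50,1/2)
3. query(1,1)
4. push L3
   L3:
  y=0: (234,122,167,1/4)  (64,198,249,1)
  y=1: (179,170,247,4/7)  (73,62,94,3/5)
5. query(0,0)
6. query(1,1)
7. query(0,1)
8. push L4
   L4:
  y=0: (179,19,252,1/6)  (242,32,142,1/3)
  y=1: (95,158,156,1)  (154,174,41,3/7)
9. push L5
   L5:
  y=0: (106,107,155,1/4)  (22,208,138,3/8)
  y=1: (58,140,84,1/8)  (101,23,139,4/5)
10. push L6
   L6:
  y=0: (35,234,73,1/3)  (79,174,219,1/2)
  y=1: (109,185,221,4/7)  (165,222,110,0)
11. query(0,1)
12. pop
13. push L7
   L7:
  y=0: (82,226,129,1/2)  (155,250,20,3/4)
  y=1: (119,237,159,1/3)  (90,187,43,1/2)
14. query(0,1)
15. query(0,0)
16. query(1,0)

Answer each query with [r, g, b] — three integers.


(1,1) stack=L1,L2; from [0,0,0]:
after L1 α=1/6: [181/6, 35, 38]
after L2 α=1/2: [1171/12, 135, 44]
= [98, 135, 44]

at x=0,y=0 over L1,L2,L3:
L1 α=1/6: [42, 187/6, 73/3]
L2 α=3/4: [447/4, 4597/24, 973/12]
L3 α=1/4: [2277/16, 5573/32, 1641/16]
rounded: [142, 174, 103]

at x=1,y=1 over L1,L2,L3:
+L1 (α=1/6) → [181/6, 35, 38]
+L2 (α=1/2) → [1171/12, 135, 44]
+L3 (α=3/5) → [497/6, 456/5, 74]
rounded: [83, 91, 74]

at x=0,y=1 over L1,L2,L3:
after L1 α=1/4: [38, 195/4, 167/4]
after L2 α=1/8: [441/8, 1657/32, 1537/32]
after L3 α=4/7: [7051/56, 26731/224, 36227/224]
rounded: [126, 119, 162]

query (0,1) [L1,L2,L3,L4,L5,L6] — begin 0,0,0
+L1 (α=1/4) → [38, 195/4, 167/4]
+L2 (α=1/8) → [441/8, 1657/32, 1537/32]
+L3 (α=4/7) → [7051/56, 26731/224, 36227/224]
+L4 (α=1) → [95, 158, 156]
+L5 (α=1/8) → [723/8, 623/4, 147]
+L6 (α=4/7) → [5657/56, 4829/28, 1325/7]
→ [101, 172, 189]

(0,1) stack=L1,L2,L3,L4,L5,L7; from [0,0,0]:
after L1 α=1/4: [38, 195/4, 167/4]
after L2 α=1/8: [441/8, 1657/32, 1537/32]
after L3 α=4/7: [7051/56, 26731/224, 36227/224]
after L4 α=1: [95, 158, 156]
after L5 α=1/8: [723/8, 623/4, 147]
after L7 α=1/3: [1199/12, 1097/6, 151]
= [100, 183, 151]

(0,0) stack=L1,L2,L3,L4,L5,L7; from [0,0,0]:
+L1 (α=1/6) → [42, 187/6, 73/3]
+L2 (α=3/4) → [447/4, 4597/24, 973/12]
+L3 (α=1/4) → [2277/16, 5573/32, 1641/16]
+L4 (α=1/6) → [14249/96, 9491/64, 4079/32]
+L5 (α=1/4) → [17641/128, 35321/256, 17197/128]
+L7 (α=1/2) → [28137/256, 93177/512, 33709/256]
= [110, 182, 132]

at x=1,y=0 over L1,L2,L3,L4,L5,L7:
+L1 (α=1/4) → [185/4, 171/4, 89/2]
+L2 (α=1) → [151, 74, 19]
+L3 (α=1) → [64, 198, 249]
+L4 (α=1/3) → [370/3, 428/3, 640/3]
+L5 (α=3/8) → [256/3, 1003/6, 2221/12]
+L7 (α=3/4) → [1651/12, 5503/24, 2941/48]
→ [138, 229, 61]


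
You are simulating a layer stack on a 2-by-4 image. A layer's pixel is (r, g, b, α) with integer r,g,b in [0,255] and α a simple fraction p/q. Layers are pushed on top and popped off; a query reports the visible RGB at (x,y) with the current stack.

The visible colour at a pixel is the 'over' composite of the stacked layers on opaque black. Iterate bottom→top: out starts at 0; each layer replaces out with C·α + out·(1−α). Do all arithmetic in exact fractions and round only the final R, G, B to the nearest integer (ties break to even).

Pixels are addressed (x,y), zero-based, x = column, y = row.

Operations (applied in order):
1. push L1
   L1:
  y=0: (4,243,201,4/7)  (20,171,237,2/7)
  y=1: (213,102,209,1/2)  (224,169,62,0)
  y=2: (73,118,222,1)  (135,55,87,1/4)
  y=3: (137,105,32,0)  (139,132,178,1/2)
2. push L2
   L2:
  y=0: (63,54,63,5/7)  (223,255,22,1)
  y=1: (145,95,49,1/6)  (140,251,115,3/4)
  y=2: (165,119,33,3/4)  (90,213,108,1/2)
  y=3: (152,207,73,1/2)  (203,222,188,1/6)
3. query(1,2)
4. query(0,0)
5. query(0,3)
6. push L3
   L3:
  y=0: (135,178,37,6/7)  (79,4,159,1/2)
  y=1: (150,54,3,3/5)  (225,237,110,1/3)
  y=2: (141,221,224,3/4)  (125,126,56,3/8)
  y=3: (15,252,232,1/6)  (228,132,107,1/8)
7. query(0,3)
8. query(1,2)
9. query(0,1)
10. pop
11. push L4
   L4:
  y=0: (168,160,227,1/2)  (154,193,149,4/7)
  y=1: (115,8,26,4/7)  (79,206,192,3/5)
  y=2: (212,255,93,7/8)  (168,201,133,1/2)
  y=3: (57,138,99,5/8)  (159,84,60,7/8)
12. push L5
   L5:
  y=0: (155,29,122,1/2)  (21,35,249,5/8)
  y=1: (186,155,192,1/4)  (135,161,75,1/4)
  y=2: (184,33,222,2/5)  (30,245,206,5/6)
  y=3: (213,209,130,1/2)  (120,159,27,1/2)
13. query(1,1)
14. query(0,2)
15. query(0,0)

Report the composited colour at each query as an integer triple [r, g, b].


(1,2) stack=L1,L2; from [0,0,0]:
after L1 α=1/4: [135/4, 55/4, 87/4]
after L2 α=1/2: [495/8, 907/8, 519/8]
→ [62, 113, 65]

query (0,0) [L1,L2] — begin 0,0,0
+L1 (α=4/7) → [16/7, 972/7, 804/7]
+L2 (α=5/7) → [2237/49, 3834/49, 3813/49]
= [46, 78, 78]

at x=0,y=3 over L1,L2:
after L1 α=0: [0, 0, 0]
after L2 α=1/2: [76, 207/2, 73/2]
rounded: [76, 104, 36]

(0,3) stack=L1,L2,L3; from [0,0,0]:
after L1 α=0: [0, 0, 0]
after L2 α=1/2: [76, 207/2, 73/2]
after L3 α=1/6: [395/6, 513/4, 829/12]
rounded: [66, 128, 69]

at x=1,y=2 over L1,L2,L3:
after L1 α=1/4: [135/4, 55/4, 87/4]
after L2 α=1/2: [495/8, 907/8, 519/8]
after L3 α=3/8: [5475/64, 7559/64, 3939/64]
= [86, 118, 62]

(0,1) stack=L1,L2,L3; from [0,0,0]:
after L1 α=1/2: [213/2, 51, 209/2]
after L2 α=1/6: [1355/12, 175/3, 381/4]
after L3 α=3/5: [811/6, 836/15, 399/10]
rounded: [135, 56, 40]

(1,1) stack=L1,L2,L4,L5; from [0,0,0]:
after L1 α=0: [0, 0, 0]
after L2 α=3/4: [105, 753/4, 345/4]
after L4 α=3/5: [447/5, 1989/10, 1497/10]
after L5 α=1/4: [504/5, 7577/40, 5241/40]
rounded: [101, 189, 131]

(0,2) stack=L1,L2,L4,L5; from [0,0,0]:
after L1 α=1: [73, 118, 222]
after L2 α=3/4: [142, 475/4, 321/4]
after L4 α=7/8: [813/4, 7615/32, 2925/32]
after L5 α=2/5: [3911/20, 24957/160, 22983/160]
rounded: [196, 156, 144]

query (0,0) [L1,L2,L4,L5] — begin 0,0,0
L1 α=4/7: [16/7, 972/7, 804/7]
L2 α=5/7: [2237/49, 3834/49, 3813/49]
L4 α=1/2: [10469/98, 5837/49, 7468/49]
L5 α=1/2: [25659/196, 3629/49, 6723/49]
= [131, 74, 137]


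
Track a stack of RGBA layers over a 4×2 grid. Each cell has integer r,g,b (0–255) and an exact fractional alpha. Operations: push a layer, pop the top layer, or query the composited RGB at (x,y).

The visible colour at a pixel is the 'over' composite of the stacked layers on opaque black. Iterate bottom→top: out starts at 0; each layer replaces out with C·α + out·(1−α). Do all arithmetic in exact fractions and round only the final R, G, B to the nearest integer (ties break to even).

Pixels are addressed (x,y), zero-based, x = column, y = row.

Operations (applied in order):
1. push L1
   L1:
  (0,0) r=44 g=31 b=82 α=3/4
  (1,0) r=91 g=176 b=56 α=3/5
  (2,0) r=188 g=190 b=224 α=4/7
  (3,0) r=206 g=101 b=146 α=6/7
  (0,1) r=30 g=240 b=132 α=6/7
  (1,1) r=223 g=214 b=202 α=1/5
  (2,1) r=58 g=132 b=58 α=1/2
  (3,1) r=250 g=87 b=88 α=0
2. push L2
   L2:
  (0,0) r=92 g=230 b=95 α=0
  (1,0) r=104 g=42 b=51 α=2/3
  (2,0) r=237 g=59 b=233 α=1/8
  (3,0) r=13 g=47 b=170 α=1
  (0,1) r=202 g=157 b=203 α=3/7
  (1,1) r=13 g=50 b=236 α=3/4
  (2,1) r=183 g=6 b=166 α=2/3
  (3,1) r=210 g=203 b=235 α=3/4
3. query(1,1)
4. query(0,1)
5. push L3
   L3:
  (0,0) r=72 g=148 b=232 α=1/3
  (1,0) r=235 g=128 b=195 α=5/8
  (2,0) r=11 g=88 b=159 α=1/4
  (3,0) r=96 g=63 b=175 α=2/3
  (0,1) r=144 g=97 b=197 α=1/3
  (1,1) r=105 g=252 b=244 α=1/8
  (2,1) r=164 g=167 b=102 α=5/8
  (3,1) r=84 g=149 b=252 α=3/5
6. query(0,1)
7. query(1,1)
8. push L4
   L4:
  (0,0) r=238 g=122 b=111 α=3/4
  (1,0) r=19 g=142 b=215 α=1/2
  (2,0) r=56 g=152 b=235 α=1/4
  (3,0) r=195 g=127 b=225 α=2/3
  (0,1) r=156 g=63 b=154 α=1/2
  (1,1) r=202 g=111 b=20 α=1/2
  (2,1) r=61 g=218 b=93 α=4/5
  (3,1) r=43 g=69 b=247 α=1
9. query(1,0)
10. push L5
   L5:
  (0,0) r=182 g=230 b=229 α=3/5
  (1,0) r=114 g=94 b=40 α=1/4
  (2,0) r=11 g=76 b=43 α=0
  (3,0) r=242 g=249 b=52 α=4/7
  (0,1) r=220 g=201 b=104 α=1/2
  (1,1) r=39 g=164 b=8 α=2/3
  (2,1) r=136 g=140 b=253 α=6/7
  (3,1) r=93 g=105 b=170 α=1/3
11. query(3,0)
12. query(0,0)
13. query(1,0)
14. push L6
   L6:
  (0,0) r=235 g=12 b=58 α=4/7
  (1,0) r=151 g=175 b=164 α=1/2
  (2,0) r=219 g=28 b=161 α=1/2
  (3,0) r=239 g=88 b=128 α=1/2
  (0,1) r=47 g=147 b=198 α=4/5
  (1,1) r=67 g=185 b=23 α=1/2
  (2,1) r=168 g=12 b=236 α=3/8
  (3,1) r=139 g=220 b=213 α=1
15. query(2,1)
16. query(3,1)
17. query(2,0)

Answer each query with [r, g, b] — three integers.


query (1,1) [L1,L2] — begin 0,0,0
+L1 (α=1/5) → [223/5, 214/5, 202/5]
+L2 (α=3/4) → [209/10, 241/5, 1871/10]
rounded: [21, 48, 187]

(0,1) stack=L1,L2; from [0,0,0]:
L1 α=6/7: [180/7, 1440/7, 792/7]
L2 α=3/7: [4962/49, 9057/49, 7431/49]
rounded: [101, 185, 152]

at x=0,y=1 over L1,L2,L3:
+L1 (α=6/7) → [180/7, 1440/7, 792/7]
+L2 (α=3/7) → [4962/49, 9057/49, 7431/49]
+L3 (α=1/3) → [5660/49, 22867/147, 24515/147]
= [116, 156, 167]

query (1,1) [L1,L2,L3] — begin 0,0,0
L1 α=1/5: [223/5, 214/5, 202/5]
L2 α=3/4: [209/10, 241/5, 1871/10]
L3 α=1/8: [2513/80, 2947/40, 15537/80]
rounded: [31, 74, 194]

query (1,0) [L1,L2,L3,L4] — begin 0,0,0
L1 α=3/5: [273/5, 528/5, 168/5]
L2 α=2/3: [1313/15, 316/5, 226/5]
L3 α=5/8: [1797/10, 1037/10, 5553/40]
L4 α=1/2: [1987/20, 2457/20, 14153/80]
= [99, 123, 177]

(3,0) stack=L1,L2,L3,L4,L5; from [0,0,0]:
after L1 α=6/7: [1236/7, 606/7, 876/7]
after L2 α=1: [13, 47, 170]
after L3 α=2/3: [205/3, 173/3, 520/3]
after L4 α=2/3: [1375/9, 935/9, 1870/9]
after L5 α=4/7: [4279/21, 3923/21, 2494/21]
→ [204, 187, 119]

at x=0,y=0 over L1,L2,L3,L4,L5:
L1 α=3/4: [33, 93/4, 123/2]
L2 α=0: [33, 93/4, 123/2]
L3 α=1/3: [46, 389/6, 355/3]
L4 α=3/4: [190, 2585/24, 677/6]
L5 α=3/5: [926/5, 2173/12, 2738/15]
rounded: [185, 181, 183]

query (1,0) [L1,L2,L3,L4,L5] — begin 0,0,0
L1 α=3/5: [273/5, 528/5, 168/5]
L2 α=2/3: [1313/15, 316/5, 226/5]
L3 α=5/8: [1797/10, 1037/10, 5553/40]
L4 α=1/2: [1987/20, 2457/20, 14153/80]
L5 α=1/4: [8241/80, 9251/80, 45659/320]
= [103, 116, 143]

at x=2,y=1 over L1,L2,L3,L4,L5,L6:
+L1 (α=1/2) → [29, 66, 29]
+L2 (α=2/3) → [395/3, 26, 361/3]
+L3 (α=5/8) → [1215/8, 913/8, 871/8]
+L4 (α=4/5) → [3167/40, 7889/40, 3847/40]
+L5 (α=6/7) → [35807/280, 5927/40, 64567/280]
+L6 (α=3/8) → [64031/448, 6215/64, 104215/448]
→ [143, 97, 233]

(3,1) stack=L1,L2,L3,L4,L5,L6; from [0,0,0]:
after L1 α=0: [0, 0, 0]
after L2 α=3/4: [315/2, 609/4, 705/4]
after L3 α=3/5: [567/5, 1503/10, 2217/10]
after L4 α=1: [43, 69, 247]
after L5 α=1/3: [179/3, 81, 664/3]
after L6 α=1: [139, 220, 213]
→ [139, 220, 213]

(2,0) stack=L1,L2,L3,L4,L5,L6; from [0,0,0]:
after L1 α=4/7: [752/7, 760/7, 128]
after L2 α=1/8: [989/8, 819/8, 1129/8]
after L3 α=1/4: [3055/32, 3161/32, 4659/32]
after L4 α=1/4: [10957/128, 14347/128, 21497/128]
after L5 α=0: [10957/128, 14347/128, 21497/128]
after L6 α=1/2: [38989/256, 17931/256, 42105/256]
rounded: [152, 70, 164]


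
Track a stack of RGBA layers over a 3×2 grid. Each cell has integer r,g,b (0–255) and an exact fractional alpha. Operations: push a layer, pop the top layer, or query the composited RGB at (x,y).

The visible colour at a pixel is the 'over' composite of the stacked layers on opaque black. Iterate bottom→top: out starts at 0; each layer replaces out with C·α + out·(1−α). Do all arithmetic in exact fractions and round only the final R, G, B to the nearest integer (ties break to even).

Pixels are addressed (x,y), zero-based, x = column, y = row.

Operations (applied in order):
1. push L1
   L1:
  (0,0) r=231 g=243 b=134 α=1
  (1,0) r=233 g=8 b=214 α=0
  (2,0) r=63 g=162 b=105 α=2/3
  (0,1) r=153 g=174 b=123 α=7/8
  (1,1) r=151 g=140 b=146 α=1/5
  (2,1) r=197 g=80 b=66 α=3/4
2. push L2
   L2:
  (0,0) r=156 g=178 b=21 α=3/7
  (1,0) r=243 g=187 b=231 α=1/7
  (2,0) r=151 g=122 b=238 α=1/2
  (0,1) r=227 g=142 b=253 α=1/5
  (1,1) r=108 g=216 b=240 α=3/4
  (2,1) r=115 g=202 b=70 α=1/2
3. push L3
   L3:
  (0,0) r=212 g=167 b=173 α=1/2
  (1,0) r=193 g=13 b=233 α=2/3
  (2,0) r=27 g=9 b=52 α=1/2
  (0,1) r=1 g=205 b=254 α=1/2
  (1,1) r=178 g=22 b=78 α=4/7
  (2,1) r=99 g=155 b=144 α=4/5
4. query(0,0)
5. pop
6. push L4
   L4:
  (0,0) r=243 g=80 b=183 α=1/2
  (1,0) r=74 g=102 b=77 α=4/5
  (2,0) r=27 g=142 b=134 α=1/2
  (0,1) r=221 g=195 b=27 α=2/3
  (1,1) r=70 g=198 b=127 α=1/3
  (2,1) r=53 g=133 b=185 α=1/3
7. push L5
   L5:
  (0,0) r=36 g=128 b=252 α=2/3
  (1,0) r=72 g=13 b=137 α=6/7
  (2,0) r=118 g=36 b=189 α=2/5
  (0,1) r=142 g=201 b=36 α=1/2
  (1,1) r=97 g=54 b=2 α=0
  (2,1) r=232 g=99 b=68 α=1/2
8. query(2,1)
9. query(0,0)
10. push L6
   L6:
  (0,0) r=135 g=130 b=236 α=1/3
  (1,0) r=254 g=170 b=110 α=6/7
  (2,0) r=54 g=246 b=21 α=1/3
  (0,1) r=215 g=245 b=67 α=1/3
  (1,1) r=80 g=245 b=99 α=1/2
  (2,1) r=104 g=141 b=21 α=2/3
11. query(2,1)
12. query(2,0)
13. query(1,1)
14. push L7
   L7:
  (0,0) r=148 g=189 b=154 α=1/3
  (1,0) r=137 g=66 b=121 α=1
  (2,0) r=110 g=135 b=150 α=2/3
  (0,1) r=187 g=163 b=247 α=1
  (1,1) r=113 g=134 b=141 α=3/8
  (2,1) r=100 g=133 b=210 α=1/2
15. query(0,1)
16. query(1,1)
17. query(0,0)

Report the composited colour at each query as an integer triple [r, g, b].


at x=0,y=0 over L1,L2,L3:
L1 α=1: [231, 243, 134]
L2 α=3/7: [1392/7, 1506/7, 599/7]
L3 α=1/2: [1438/7, 2675/14, 905/7]
→ [205, 191, 129]

query (2,1) [L1,L2,L4,L5] — begin 0,0,0
after L1 α=3/4: [591/4, 60, 99/2]
after L2 α=1/2: [1051/8, 131, 239/4]
after L4 α=1/3: [421/4, 395/3, 203/2]
after L5 α=1/2: [1349/8, 346/3, 339/4]
rounded: [169, 115, 85]

query (0,0) [L1,L2,L4,L5] — begin 0,0,0
+L1 (α=1) → [231, 243, 134]
+L2 (α=3/7) → [1392/7, 1506/7, 599/7]
+L4 (α=1/2) → [3093/14, 1033/7, 940/7]
+L5 (α=2/3) → [1367/14, 2825/21, 4468/21]
= [98, 135, 213]

query (2,1) [L1,L2,L4,L5,L6] — begin 0,0,0
after L1 α=3/4: [591/4, 60, 99/2]
after L2 α=1/2: [1051/8, 131, 239/4]
after L4 α=1/3: [421/4, 395/3, 203/2]
after L5 α=1/2: [1349/8, 346/3, 339/4]
after L6 α=2/3: [3013/24, 1192/9, 169/4]
→ [126, 132, 42]

(2,0) stack=L1,L2,L4,L5,L6; from [0,0,0]:
+L1 (α=2/3) → [42, 108, 70]
+L2 (α=1/2) → [193/2, 115, 154]
+L4 (α=1/2) → [247/4, 257/2, 144]
+L5 (α=2/5) → [337/4, 183/2, 162]
+L6 (α=1/3) → [445/6, 143, 115]
= [74, 143, 115]

query (1,1) [L1,L2,L4,L5,L6] — begin 0,0,0
L1 α=1/5: [151/5, 28, 146/5]
L2 α=3/4: [1771/20, 169, 1873/10]
L4 α=1/3: [2471/30, 536/3, 836/5]
L5 α=0: [2471/30, 536/3, 836/5]
L6 α=1/2: [4871/60, 1271/6, 1331/10]
= [81, 212, 133]

at x=0,y=1 over L1,L2,L4,L5,L6,L7:
+L1 (α=7/8) → [1071/8, 609/4, 861/8]
+L2 (α=1/5) → [305/2, 751/5, 1367/10]
+L4 (α=2/3) → [1189/6, 2701/15, 1907/30]
+L5 (α=1/2) → [2041/12, 2858/15, 2987/60]
+L6 (α=1/3) → [3331/18, 9391/45, 4997/90]
+L7 (α=1) → [187, 163, 247]
→ [187, 163, 247]

at x=1,y=1 over L1,L2,L4,L5,L6,L7:
after L1 α=1/5: [151/5, 28, 146/5]
after L2 α=3/4: [1771/20, 169, 1873/10]
after L4 α=1/3: [2471/30, 536/3, 836/5]
after L5 α=0: [2471/30, 536/3, 836/5]
after L6 α=1/2: [4871/60, 1271/6, 1331/10]
after L7 α=3/8: [8939/96, 8767/48, 2177/16]
→ [93, 183, 136]

query (0,0) [L1,L2,L4,L5,L6,L7] — begin 0,0,0
+L1 (α=1) → [231, 243, 134]
+L2 (α=3/7) → [1392/7, 1506/7, 599/7]
+L4 (α=1/2) → [3093/14, 1033/7, 940/7]
+L5 (α=2/3) → [1367/14, 2825/21, 4468/21]
+L6 (α=1/3) → [2312/21, 8380/63, 13892/63]
+L7 (α=1/3) → [7732/63, 28667/189, 37486/189]
= [123, 152, 198]


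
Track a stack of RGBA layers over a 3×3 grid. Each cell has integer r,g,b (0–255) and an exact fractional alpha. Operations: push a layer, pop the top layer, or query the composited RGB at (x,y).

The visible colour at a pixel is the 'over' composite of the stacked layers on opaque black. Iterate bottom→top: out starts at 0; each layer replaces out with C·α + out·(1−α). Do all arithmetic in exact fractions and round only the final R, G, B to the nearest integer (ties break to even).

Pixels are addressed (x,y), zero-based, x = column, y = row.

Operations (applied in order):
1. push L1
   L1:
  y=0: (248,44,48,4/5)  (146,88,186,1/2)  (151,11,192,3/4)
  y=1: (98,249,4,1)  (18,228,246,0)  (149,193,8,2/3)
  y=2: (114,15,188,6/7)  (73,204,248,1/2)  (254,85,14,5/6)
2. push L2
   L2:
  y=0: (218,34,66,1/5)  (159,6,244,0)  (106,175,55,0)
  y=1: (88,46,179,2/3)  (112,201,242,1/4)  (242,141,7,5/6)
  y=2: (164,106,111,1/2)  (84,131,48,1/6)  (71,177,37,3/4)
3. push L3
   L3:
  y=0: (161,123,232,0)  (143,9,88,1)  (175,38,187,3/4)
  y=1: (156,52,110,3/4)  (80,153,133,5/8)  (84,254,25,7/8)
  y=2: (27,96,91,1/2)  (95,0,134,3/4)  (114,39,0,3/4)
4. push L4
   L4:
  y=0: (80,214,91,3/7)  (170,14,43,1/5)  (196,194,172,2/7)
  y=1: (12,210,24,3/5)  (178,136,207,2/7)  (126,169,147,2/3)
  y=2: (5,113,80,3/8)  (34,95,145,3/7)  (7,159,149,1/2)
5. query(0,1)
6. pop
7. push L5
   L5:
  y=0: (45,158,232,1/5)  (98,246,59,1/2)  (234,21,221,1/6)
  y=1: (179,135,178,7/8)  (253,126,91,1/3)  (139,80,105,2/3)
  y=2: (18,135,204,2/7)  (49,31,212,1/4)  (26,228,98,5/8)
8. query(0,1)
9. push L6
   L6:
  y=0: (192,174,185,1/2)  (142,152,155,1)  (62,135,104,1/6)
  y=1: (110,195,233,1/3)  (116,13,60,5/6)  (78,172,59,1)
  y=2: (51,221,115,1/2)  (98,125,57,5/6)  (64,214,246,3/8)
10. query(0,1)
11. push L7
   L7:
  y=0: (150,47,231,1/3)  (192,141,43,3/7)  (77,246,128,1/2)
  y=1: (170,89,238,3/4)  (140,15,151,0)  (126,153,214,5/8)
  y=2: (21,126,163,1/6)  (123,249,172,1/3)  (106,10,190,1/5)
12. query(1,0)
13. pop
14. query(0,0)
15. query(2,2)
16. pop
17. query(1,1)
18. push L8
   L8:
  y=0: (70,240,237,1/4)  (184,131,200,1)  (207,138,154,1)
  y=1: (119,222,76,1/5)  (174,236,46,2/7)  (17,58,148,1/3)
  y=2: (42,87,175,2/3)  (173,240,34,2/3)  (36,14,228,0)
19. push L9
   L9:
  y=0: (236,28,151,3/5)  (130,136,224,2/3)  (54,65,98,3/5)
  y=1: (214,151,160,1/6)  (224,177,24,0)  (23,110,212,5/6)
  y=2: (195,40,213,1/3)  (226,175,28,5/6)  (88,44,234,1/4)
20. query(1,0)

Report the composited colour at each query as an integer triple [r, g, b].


at x=0,y=1 over L1,L2,L3,L4:
L1 α=1: [98, 249, 4]
L2 α=2/3: [274/3, 341/3, 362/3]
L3 α=3/4: [839/6, 809/12, 338/3]
L4 α=3/5: [947/15, 4589/30, 892/15]
→ [63, 153, 59]

at x=0,y=1 over L1,L2,L3,L5:
L1 α=1: [98, 249, 4]
L2 α=2/3: [274/3, 341/3, 362/3]
L3 α=3/4: [839/6, 809/12, 338/3]
L5 α=7/8: [8357/48, 12149/96, 1019/6]
rounded: [174, 127, 170]

(0,1) stack=L1,L2,L3,L5,L6; from [0,0,0]:
after L1 α=1: [98, 249, 4]
after L2 α=2/3: [274/3, 341/3, 362/3]
after L3 α=3/4: [839/6, 809/12, 338/3]
after L5 α=7/8: [8357/48, 12149/96, 1019/6]
after L6 α=1/3: [10997/72, 21509/144, 1718/9]
rounded: [153, 149, 191]

query (1,0) [L1,L2,L3,L5,L6,L7] — begin 0,0,0
after L1 α=1/2: [73, 44, 93]
after L2 α=0: [73, 44, 93]
after L3 α=1: [143, 9, 88]
after L5 α=1/2: [241/2, 255/2, 147/2]
after L6 α=1: [142, 152, 155]
after L7 α=3/7: [1144/7, 1031/7, 107]
= [163, 147, 107]

query (0,0) [L1,L2,L3,L5,L6] — begin 0,0,0
L1 α=4/5: [992/5, 176/5, 192/5]
L2 α=1/5: [5058/25, 874/25, 1098/25]
L3 α=0: [5058/25, 874/25, 1098/25]
L5 α=1/5: [21357/125, 7446/125, 10192/125]
L6 α=1/2: [45357/250, 14598/125, 33317/250]
rounded: [181, 117, 133]

query (2,2) [L1,L2,L3,L5,L6] — begin 0,0,0
L1 α=5/6: [635/3, 425/6, 35/3]
L2 α=3/4: [637/6, 3611/24, 92/3]
L3 α=3/4: [2689/24, 6419/96, 23/3]
L5 α=5/8: [3729/64, 42899/256, 513/8]
L6 α=3/8: [30933/512, 378847/2048, 8469/64]
= [60, 185, 132]

at x=1,y=1 over L1,L2,L3,L5:
L1 α=0: [0, 0, 0]
L2 α=1/4: [28, 201/4, 121/2]
L3 α=5/8: [121/2, 3663/32, 1693/16]
L5 α=1/3: [374/3, 1893/16, 807/8]
→ [125, 118, 101]

query (1,0) [L1,L2,L3,L5,L8,L9] — begin 0,0,0
after L1 α=1/2: [73, 44, 93]
after L2 α=0: [73, 44, 93]
after L3 α=1: [143, 9, 88]
after L5 α=1/2: [241/2, 255/2, 147/2]
after L8 α=1: [184, 131, 200]
after L9 α=2/3: [148, 403/3, 216]
= [148, 134, 216]


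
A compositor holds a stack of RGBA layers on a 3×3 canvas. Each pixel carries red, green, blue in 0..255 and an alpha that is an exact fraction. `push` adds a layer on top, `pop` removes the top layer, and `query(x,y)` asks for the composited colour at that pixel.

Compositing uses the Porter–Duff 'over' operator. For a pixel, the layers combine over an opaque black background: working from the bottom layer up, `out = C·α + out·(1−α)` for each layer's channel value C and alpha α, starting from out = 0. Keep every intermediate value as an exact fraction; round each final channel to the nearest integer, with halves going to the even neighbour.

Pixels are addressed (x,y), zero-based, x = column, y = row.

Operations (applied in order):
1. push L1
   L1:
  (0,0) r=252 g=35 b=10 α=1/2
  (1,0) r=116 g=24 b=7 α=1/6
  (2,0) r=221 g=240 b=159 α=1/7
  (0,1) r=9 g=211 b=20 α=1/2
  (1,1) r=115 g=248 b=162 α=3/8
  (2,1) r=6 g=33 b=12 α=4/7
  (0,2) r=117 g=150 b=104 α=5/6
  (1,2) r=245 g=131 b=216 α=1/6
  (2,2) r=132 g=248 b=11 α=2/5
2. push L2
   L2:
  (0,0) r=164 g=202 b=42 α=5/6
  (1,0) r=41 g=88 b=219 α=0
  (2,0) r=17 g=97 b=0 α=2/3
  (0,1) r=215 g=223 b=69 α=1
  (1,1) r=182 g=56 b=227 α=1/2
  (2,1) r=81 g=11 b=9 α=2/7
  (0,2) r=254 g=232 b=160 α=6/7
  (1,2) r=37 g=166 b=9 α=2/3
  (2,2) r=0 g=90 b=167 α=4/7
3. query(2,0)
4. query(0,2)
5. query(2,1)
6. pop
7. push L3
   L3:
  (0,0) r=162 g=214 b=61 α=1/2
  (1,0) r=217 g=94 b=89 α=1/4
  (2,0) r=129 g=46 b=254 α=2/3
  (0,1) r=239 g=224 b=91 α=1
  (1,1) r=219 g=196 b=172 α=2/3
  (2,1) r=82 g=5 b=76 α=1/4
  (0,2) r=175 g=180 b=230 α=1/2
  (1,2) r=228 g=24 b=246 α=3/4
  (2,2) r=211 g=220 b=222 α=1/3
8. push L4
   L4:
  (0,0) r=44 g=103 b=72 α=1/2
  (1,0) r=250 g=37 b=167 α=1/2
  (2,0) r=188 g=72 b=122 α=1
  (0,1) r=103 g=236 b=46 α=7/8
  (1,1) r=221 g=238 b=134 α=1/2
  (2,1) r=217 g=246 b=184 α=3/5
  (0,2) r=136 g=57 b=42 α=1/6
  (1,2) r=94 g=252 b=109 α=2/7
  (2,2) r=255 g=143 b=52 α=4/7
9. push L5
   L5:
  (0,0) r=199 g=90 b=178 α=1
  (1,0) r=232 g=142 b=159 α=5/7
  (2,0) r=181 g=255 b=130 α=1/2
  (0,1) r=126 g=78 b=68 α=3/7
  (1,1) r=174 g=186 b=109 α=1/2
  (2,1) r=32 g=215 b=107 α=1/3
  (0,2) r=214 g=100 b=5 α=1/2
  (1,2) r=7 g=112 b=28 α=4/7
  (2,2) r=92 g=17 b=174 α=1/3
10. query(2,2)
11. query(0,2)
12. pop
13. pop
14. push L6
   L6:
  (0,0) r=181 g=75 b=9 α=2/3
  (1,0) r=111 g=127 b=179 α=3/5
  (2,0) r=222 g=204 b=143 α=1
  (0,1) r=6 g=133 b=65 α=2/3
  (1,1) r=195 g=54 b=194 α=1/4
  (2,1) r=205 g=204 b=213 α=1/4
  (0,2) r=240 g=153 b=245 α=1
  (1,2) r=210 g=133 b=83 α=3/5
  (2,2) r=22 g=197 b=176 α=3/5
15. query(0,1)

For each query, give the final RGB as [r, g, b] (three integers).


query (2,0) [L1,L2] — begin 0,0,0
L1 α=1/7: [221/7, 240/7, 159/7]
L2 α=2/3: [153/7, 1598/21, 53/7]
rounded: [22, 76, 8]

(0,2) stack=L1,L2; from [0,0,0]:
L1 α=5/6: [195/2, 125, 260/3]
L2 α=6/7: [3243/14, 1517/7, 3140/21]
= [232, 217, 150]

query (2,1) [L1,L2] — begin 0,0,0
after L1 α=4/7: [24/7, 132/7, 48/7]
after L2 α=2/7: [1254/49, 814/49, 366/49]
= [26, 17, 7]

query (2,2) [L1,L3,L4,L5] — begin 0,0,0
L1 α=2/5: [264/5, 496/5, 22/5]
L3 α=1/3: [1583/15, 2092/15, 1154/15]
L4 α=4/7: [6683/35, 4952/35, 2194/35]
L5 α=1/3: [16586/105, 10499/105, 10478/105]
= [158, 100, 100]

query (0,2) [L1,L3,L4,L5] — begin 0,0,0
L1 α=5/6: [195/2, 125, 260/3]
L3 α=1/2: [545/4, 305/2, 475/3]
L4 α=1/6: [3269/24, 1639/12, 2501/18]
L5 α=1/2: [8405/48, 2839/24, 2591/36]
= [175, 118, 72]

(0,1) stack=L1,L3,L6; from [0,0,0]:
L1 α=1/2: [9/2, 211/2, 10]
L3 α=1: [239, 224, 91]
L6 α=2/3: [251/3, 490/3, 221/3]
→ [84, 163, 74]


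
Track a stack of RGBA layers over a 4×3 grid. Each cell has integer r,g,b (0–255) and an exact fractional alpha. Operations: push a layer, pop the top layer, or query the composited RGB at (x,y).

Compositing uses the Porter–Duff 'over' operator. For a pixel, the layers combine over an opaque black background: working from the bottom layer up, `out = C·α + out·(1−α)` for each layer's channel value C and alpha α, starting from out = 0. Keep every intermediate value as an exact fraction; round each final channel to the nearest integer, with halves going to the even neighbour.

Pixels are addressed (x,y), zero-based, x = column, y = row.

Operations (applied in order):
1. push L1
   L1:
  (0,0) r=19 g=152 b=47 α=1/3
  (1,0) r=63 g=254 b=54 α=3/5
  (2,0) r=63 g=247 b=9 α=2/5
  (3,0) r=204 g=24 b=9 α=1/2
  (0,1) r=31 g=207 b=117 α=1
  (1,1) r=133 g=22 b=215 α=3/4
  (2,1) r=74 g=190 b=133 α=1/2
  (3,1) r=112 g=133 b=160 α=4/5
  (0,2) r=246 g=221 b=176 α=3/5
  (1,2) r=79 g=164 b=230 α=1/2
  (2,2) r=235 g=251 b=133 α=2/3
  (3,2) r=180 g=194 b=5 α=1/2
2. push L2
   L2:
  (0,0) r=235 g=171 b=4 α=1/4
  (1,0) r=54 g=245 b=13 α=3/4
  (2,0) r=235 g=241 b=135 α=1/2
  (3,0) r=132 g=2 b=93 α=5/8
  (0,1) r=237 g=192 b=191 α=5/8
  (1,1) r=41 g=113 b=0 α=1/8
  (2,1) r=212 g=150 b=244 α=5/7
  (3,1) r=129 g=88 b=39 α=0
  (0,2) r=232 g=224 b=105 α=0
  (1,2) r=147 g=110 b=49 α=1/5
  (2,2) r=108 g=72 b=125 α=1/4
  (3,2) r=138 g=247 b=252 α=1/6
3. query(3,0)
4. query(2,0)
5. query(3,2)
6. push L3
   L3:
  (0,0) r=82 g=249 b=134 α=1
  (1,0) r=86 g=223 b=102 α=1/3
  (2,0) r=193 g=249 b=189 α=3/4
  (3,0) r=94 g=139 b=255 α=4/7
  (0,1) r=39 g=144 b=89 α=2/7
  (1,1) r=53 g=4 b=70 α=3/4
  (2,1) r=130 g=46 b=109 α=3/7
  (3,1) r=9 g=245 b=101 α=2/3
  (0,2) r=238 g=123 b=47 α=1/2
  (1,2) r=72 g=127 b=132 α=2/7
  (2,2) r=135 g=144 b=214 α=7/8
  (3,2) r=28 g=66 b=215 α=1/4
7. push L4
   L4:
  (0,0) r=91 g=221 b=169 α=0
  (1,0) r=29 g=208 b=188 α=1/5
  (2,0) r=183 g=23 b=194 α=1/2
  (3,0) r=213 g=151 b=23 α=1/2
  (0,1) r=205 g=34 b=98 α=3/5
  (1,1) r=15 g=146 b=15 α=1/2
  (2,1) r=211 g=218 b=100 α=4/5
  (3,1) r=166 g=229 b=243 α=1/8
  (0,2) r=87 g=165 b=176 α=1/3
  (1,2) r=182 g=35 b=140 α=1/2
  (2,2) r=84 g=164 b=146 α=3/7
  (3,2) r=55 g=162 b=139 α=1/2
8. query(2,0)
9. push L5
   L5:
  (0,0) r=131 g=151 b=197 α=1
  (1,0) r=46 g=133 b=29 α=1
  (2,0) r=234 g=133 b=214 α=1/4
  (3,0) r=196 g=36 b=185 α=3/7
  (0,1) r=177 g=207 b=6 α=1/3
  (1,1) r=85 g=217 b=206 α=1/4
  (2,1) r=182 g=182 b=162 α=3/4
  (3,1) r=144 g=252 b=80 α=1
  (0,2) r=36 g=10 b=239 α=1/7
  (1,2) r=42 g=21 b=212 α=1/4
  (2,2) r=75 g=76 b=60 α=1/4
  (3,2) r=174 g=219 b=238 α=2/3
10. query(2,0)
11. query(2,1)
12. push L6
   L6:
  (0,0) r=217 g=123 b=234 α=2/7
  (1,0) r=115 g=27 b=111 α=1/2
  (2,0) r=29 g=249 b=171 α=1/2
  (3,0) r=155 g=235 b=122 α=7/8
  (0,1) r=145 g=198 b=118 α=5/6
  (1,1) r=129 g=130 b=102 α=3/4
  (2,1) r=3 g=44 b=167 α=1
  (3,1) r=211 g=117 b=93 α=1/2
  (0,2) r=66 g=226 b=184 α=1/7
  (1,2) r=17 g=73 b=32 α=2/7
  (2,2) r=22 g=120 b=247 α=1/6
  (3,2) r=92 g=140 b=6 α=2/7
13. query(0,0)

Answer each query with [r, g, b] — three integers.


at x=3,y=0 over L1,L2:
+L1 (α=1/2) → [102, 12, 9/2]
+L2 (α=5/8) → [483/4, 23/4, 957/16]
→ [121, 6, 60]

at x=2,y=0 over L1,L2:
after L1 α=2/5: [126/5, 494/5, 18/5]
after L2 α=1/2: [1301/10, 1699/10, 693/10]
= [130, 170, 69]

query (3,2) [L1,L2] — begin 0,0,0
L1 α=1/2: [90, 97, 5/2]
L2 α=1/6: [98, 122, 529/12]
→ [98, 122, 44]

(2,0) stack=L1,L2,L3,L4; from [0,0,0]:
L1 α=2/5: [126/5, 494/5, 18/5]
L2 α=1/2: [1301/10, 1699/10, 693/10]
L3 α=3/4: [7091/40, 9169/40, 6363/40]
L4 α=1/2: [14411/80, 10089/80, 14123/80]
= [180, 126, 177]

at x=2,y=0 over L1,L2,L3,L4,L5:
L1 α=2/5: [126/5, 494/5, 18/5]
L2 α=1/2: [1301/10, 1699/10, 693/10]
L3 α=3/4: [7091/40, 9169/40, 6363/40]
L4 α=1/2: [14411/80, 10089/80, 14123/80]
L5 α=1/4: [61953/320, 40907/320, 59489/320]
= [194, 128, 186]

at x=2,y=1 over L1,L2,L3,L4,L5:
L1 α=1/2: [37, 95, 133/2]
L2 α=5/7: [162, 940/7, 1353/7]
L3 α=3/7: [1038/7, 4726/49, 7701/49]
L4 α=4/5: [6946/35, 47454/245, 27301/245]
L5 α=3/4: [6514/35, 45306/245, 146371/980]
rounded: [186, 185, 149]

(0,0) stack=L1,L2,L3,L4,L5,L6; from [0,0,0]:
+L1 (α=1/3) → [19/3, 152/3, 47/3]
+L2 (α=1/4) → [127/2, 323/4, 51/4]
+L3 (α=1) → [82, 249, 134]
+L4 (α=0) → [82, 249, 134]
+L5 (α=1) → [131, 151, 197]
+L6 (α=2/7) → [1089/7, 143, 1453/7]
→ [156, 143, 208]


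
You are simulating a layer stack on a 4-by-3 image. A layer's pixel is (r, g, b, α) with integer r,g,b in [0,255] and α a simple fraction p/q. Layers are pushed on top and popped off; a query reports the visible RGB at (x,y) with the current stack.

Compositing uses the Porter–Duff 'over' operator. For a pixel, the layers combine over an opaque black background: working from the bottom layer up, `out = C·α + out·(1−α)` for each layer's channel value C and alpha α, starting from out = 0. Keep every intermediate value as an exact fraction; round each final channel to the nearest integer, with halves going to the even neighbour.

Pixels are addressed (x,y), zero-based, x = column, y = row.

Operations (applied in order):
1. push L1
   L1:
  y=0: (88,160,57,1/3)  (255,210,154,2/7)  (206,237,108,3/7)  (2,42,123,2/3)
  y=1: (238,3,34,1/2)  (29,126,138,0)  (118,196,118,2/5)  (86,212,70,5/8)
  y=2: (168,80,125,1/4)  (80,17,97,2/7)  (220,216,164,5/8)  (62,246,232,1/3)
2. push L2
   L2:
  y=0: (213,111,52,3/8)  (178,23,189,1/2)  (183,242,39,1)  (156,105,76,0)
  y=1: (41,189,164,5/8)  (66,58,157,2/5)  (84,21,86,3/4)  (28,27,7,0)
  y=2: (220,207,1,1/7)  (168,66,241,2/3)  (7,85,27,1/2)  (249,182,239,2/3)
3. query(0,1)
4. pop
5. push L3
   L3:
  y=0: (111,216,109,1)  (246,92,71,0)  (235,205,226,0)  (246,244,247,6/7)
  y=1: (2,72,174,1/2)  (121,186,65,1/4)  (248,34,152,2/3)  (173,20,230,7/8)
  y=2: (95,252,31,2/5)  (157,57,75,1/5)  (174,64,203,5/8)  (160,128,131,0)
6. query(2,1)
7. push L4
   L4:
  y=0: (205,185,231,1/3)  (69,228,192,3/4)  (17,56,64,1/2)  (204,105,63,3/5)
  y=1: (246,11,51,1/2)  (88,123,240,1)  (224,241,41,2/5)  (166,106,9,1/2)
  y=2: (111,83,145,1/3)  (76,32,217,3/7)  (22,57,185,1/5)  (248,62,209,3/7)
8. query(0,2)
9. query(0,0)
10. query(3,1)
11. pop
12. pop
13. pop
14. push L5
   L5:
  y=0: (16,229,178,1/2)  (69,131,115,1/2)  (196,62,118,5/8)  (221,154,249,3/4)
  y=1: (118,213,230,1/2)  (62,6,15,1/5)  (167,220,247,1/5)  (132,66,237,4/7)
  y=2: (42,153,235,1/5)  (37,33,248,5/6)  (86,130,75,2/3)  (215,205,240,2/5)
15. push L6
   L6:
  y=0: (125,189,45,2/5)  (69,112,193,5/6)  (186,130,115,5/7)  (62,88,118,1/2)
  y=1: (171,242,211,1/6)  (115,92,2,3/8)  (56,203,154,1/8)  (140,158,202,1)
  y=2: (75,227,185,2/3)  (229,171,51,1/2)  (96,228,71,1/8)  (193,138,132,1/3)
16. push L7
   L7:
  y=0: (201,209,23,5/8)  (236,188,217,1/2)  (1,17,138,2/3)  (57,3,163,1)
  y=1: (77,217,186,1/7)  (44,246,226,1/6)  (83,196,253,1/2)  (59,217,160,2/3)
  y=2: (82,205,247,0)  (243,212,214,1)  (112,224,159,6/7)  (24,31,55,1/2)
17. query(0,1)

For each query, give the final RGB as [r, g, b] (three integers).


(0,1) stack=L1,L2; from [0,0,0]:
L1 α=1/2: [119, 3/2, 17]
L2 α=5/8: [281/4, 1899/16, 871/8]
= [70, 119, 109]

query (2,1) [L1,L3] — begin 0,0,0
+L1 (α=2/5) → [236/5, 392/5, 236/5]
+L3 (α=2/3) → [2716/15, 244/5, 1756/15]
= [181, 49, 117]

at x=0,y=2 over L1,L3,L4:
L1 α=1/4: [42, 20, 125/4]
L3 α=2/5: [316/5, 564/5, 623/20]
L4 α=1/3: [1187/15, 1543/15, 691/10]
→ [79, 103, 69]

at x=0,y=0 over L1,L3,L4:
+L1 (α=1/3) → [88/3, 160/3, 19]
+L3 (α=1) → [111, 216, 109]
+L4 (α=1/3) → [427/3, 617/3, 449/3]
= [142, 206, 150]

at x=3,y=1 over L1,L3,L4:
after L1 α=5/8: [215/4, 265/2, 175/4]
after L3 α=7/8: [5059/32, 545/16, 6615/32]
after L4 α=1/2: [10371/64, 2241/32, 6903/64]
→ [162, 70, 108]

at x=0,y=1 over L5,L6,L7:
after L5 α=1/2: [59, 213/2, 115]
after L6 α=1/6: [233/3, 1549/12, 131]
after L7 α=1/7: [543/7, 1983/14, 972/7]
= [78, 142, 139]


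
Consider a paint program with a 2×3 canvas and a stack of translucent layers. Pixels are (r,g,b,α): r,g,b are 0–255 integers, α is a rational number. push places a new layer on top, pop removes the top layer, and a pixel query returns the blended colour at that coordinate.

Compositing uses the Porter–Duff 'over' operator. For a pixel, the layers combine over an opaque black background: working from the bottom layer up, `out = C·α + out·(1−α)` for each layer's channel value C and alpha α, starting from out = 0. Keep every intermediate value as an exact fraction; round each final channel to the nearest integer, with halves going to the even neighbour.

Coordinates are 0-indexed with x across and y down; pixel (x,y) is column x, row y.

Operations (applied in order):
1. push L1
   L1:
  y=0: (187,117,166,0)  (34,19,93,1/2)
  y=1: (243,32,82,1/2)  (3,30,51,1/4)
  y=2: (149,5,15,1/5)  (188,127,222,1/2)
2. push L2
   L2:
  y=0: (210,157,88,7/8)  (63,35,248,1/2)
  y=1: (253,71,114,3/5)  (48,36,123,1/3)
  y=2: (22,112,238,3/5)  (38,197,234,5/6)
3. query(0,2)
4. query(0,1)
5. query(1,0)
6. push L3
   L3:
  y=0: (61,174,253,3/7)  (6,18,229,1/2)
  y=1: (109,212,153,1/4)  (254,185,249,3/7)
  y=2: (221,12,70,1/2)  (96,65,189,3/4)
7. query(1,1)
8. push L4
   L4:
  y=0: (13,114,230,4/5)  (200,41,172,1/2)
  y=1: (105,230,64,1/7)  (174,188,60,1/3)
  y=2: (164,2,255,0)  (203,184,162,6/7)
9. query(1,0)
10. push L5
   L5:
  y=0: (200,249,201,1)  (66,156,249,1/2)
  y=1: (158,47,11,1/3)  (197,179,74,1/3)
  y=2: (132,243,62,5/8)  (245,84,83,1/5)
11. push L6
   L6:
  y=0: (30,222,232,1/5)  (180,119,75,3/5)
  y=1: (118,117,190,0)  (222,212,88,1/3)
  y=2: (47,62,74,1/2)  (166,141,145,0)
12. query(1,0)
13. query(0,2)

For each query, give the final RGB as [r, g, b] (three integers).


(0,2) stack=L1,L2; from [0,0,0]:
L1 α=1/5: [149/5, 1, 3]
L2 α=3/5: [628/25, 338/5, 144]
→ [25, 68, 144]

at x=0,y=1 over L1,L2:
L1 α=1/2: [243/2, 16, 41]
L2 α=3/5: [1002/5, 49, 424/5]
→ [200, 49, 85]

query (1,0) [L1,L2] — begin 0,0,0
+L1 (α=1/2) → [17, 19/2, 93/2]
+L2 (α=1/2) → [40, 89/4, 589/4]
= [40, 22, 147]

at x=1,y=1 over L1,L2,L3:
L1 α=1/4: [3/4, 15/2, 51/4]
L2 α=1/3: [33/2, 17, 99/2]
L3 α=3/7: [828/7, 89, 135]
→ [118, 89, 135]

query (1,0) [L1,L2,L3,L4] — begin 0,0,0
L1 α=1/2: [17, 19/2, 93/2]
L2 α=1/2: [40, 89/4, 589/4]
L3 α=1/2: [23, 161/8, 1505/8]
L4 α=1/2: [223/2, 489/16, 2881/16]
rounded: [112, 31, 180]

query (1,0) [L1,L2,L3,L4,L5,L6] — begin 0,0,0
after L1 α=1/2: [17, 19/2, 93/2]
after L2 α=1/2: [40, 89/4, 589/4]
after L3 α=1/2: [23, 161/8, 1505/8]
after L4 α=1/2: [223/2, 489/16, 2881/16]
after L5 α=1/2: [355/4, 2985/32, 6865/32]
after L6 α=3/5: [287/2, 8697/80, 2093/16]
→ [144, 109, 131]

query (0,2) [L1,L2,L3,L4,L5,L6] — begin 0,0,0
+L1 (α=1/5) → [149/5, 1, 3]
+L2 (α=3/5) → [628/25, 338/5, 144]
+L3 (α=1/2) → [6153/50, 199/5, 107]
+L4 (α=0) → [6153/50, 199/5, 107]
+L5 (α=5/8) → [51459/400, 834/5, 631/8]
+L6 (α=1/2) → [70259/800, 572/5, 1223/16]
= [88, 114, 76]


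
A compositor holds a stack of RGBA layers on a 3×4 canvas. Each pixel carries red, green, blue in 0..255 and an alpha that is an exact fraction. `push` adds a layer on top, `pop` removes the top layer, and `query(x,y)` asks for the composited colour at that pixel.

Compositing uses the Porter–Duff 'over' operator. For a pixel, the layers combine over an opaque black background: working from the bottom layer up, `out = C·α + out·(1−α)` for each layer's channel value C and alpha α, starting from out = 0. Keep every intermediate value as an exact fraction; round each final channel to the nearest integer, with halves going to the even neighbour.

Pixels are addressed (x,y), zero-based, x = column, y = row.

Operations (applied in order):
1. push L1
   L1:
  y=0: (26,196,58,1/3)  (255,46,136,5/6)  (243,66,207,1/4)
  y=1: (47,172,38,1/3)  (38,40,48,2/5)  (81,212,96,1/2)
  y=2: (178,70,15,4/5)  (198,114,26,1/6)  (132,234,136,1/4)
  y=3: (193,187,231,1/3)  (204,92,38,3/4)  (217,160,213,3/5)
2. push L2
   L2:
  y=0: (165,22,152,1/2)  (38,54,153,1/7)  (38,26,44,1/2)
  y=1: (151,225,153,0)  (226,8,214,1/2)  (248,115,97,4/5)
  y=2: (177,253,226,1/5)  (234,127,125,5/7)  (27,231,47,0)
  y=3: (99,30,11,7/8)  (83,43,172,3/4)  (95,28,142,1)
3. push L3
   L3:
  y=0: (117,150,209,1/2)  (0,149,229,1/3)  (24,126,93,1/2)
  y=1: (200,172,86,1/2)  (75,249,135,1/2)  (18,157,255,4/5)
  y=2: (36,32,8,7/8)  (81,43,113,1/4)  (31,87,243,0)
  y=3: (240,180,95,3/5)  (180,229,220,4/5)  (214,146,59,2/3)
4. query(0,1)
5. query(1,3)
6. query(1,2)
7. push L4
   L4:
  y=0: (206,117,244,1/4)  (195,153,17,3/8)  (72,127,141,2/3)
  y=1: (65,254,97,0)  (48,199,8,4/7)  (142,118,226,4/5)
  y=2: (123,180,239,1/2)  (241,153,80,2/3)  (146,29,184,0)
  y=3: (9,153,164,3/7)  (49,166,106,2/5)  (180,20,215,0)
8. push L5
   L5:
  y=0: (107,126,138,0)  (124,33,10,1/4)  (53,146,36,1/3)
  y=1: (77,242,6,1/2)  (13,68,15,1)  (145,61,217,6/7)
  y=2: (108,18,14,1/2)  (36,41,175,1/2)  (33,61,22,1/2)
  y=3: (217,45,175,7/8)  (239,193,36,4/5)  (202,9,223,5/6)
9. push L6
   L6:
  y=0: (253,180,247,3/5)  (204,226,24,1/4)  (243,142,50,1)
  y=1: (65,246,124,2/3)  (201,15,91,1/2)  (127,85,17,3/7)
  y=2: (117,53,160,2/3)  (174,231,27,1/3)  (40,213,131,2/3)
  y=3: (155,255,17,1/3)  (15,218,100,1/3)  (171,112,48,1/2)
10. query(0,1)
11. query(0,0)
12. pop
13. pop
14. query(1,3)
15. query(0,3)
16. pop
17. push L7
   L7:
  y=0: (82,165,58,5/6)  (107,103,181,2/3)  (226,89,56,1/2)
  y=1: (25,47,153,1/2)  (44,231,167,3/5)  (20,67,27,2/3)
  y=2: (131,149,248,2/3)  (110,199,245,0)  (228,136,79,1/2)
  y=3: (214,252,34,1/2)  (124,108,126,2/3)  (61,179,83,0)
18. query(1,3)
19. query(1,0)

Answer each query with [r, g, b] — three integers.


at x=0,y=1 over L1,L2,L3:
after L1 α=1/3: [47/3, 172/3, 38/3]
after L2 α=0: [47/3, 172/3, 38/3]
after L3 α=1/2: [647/6, 344/3, 148/3]
= [108, 115, 49]

query (1,3) [L1,L2,L3] — begin 0,0,0
after L1 α=3/4: [153, 69, 57/2]
after L2 α=3/4: [201/2, 99/2, 1089/8]
after L3 α=4/5: [1641/10, 1931/10, 8129/40]
→ [164, 193, 203]

at x=1,y=2 over L1,L2,L3:
L1 α=1/6: [33, 19, 13/3]
L2 α=5/7: [1236/7, 673/7, 1901/21]
L3 α=1/4: [4275/28, 580/7, 673/7]
= [153, 83, 96]

(0,1) stack=L1,L2,L3,L4,L5,L6; from [0,0,0]:
after L1 α=1/3: [47/3, 172/3, 38/3]
after L2 α=0: [47/3, 172/3, 38/3]
after L3 α=1/2: [647/6, 344/3, 148/3]
after L4 α=0: [647/6, 344/3, 148/3]
after L5 α=1/2: [1109/12, 535/3, 83/3]
after L6 α=2/3: [2669/36, 2011/9, 827/9]
rounded: [74, 223, 92]

(0,0) stack=L1,L2,L3,L4,L5,L6; from [0,0,0]:
+L1 (α=1/3) → [26/3, 196/3, 58/3]
+L2 (α=1/2) → [521/6, 131/3, 257/3]
+L3 (α=1/2) → [1223/12, 581/6, 442/3]
+L4 (α=1/4) → [2047/16, 815/8, 343/2]
+L5 (α=0) → [2047/16, 815/8, 343/2]
+L6 (α=3/5) → [8119/40, 595/4, 1084/5]
rounded: [203, 149, 217]

at x=1,y=3 over L1,L2,L3,L4:
+L1 (α=3/4) → [153, 69, 57/2]
+L2 (α=3/4) → [201/2, 99/2, 1089/8]
+L3 (α=4/5) → [1641/10, 1931/10, 8129/40]
+L4 (α=2/5) → [5903/50, 9113/50, 32867/200]
→ [118, 182, 164]

query (0,3) [L1,L2,L3,L4] — begin 0,0,0
+L1 (α=1/3) → [193/3, 187/3, 77]
+L2 (α=7/8) → [284/3, 817/24, 77/4]
+L3 (α=3/5) → [2728/15, 7297/60, 647/10]
+L4 (α=3/7) → [11317/105, 2026/15, 3754/35]
rounded: [108, 135, 107]

at x=1,y=3 over L1,L2,L3,L7:
L1 α=3/4: [153, 69, 57/2]
L2 α=3/4: [201/2, 99/2, 1089/8]
L3 α=4/5: [1641/10, 1931/10, 8129/40]
L7 α=2/3: [4121/30, 4091/30, 18209/120]
→ [137, 136, 152]

query (1,0) [L1,L2,L3,L7] — begin 0,0,0
after L1 α=5/6: [425/2, 115/3, 340/3]
after L2 α=1/7: [1313/7, 284/7, 119]
after L3 α=1/3: [2626/21, 537/7, 467/3]
after L7 α=2/3: [7120/63, 1979/21, 1553/9]
= [113, 94, 173]
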